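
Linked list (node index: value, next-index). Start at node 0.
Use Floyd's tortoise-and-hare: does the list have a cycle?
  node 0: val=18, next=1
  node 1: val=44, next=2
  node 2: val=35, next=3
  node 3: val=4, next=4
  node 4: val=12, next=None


Floyd's tortoise (slow, +1) and hare (fast, +2):
  init: slow=0, fast=0
  step 1: slow=1, fast=2
  step 2: slow=2, fast=4
  step 3: fast -> None, no cycle

Cycle: no


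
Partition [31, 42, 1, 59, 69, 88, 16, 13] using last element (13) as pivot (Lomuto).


Pivot: 13
  1 <= 13: swap -> [1, 42, 31, 59, 69, 88, 16, 13]
Place pivot at 1: [1, 13, 31, 59, 69, 88, 16, 42]

Partitioned: [1, 13, 31, 59, 69, 88, 16, 42]


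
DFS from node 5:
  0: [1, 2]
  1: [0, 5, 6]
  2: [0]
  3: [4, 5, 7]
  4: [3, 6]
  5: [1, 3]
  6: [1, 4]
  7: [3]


Visit 5, push [3, 1]
Visit 1, push [6, 0]
Visit 0, push [2]
Visit 2, push []
Visit 6, push [4]
Visit 4, push [3]
Visit 3, push [7]
Visit 7, push []

DFS order: [5, 1, 0, 2, 6, 4, 3, 7]


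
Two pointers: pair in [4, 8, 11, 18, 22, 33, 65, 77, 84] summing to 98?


lo=0(4)+hi=8(84)=88
lo=1(8)+hi=8(84)=92
lo=2(11)+hi=8(84)=95
lo=3(18)+hi=8(84)=102
lo=3(18)+hi=7(77)=95
lo=4(22)+hi=7(77)=99
lo=4(22)+hi=6(65)=87
lo=5(33)+hi=6(65)=98

Yes: 33+65=98


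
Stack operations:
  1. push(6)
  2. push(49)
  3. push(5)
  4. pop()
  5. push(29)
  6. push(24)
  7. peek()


push(6) -> [6]
push(49) -> [6, 49]
push(5) -> [6, 49, 5]
pop()->5, [6, 49]
push(29) -> [6, 49, 29]
push(24) -> [6, 49, 29, 24]
peek()->24

Final stack: [6, 49, 29, 24]


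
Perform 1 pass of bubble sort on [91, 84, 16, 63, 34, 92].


Initial: [91, 84, 16, 63, 34, 92]
Pass 1: [84, 16, 63, 34, 91, 92] (4 swaps)

After 1 pass: [84, 16, 63, 34, 91, 92]


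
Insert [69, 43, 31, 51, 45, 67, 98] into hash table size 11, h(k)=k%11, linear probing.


Insert 69: h=3 -> slot 3
Insert 43: h=10 -> slot 10
Insert 31: h=9 -> slot 9
Insert 51: h=7 -> slot 7
Insert 45: h=1 -> slot 1
Insert 67: h=1, 1 probes -> slot 2
Insert 98: h=10, 1 probes -> slot 0

Table: [98, 45, 67, 69, None, None, None, 51, None, 31, 43]


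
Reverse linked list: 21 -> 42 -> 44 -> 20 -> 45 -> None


Step 1: curr=21, set curr.next=prev(None) | reversed so far: 21
Step 2: curr=42, set curr.next=prev(21) | reversed so far: 42 -> 21
Step 3: curr=44, set curr.next=prev(42) | reversed so far: 44 -> 42 -> 21
Step 4: curr=20, set curr.next=prev(44) | reversed so far: 20 -> 44 -> 42 -> 21
Step 5: curr=45, set curr.next=prev(20) | reversed so far: 45 -> 20 -> 44 -> 42 -> 21

45 -> 20 -> 44 -> 42 -> 21 -> None


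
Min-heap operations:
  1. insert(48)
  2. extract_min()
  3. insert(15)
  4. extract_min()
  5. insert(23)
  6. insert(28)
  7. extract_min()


insert(48) -> [48]
extract_min()->48, []
insert(15) -> [15]
extract_min()->15, []
insert(23) -> [23]
insert(28) -> [23, 28]
extract_min()->23, [28]

Final heap: [28]


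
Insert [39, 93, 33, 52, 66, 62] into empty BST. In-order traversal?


Insert 39: root
Insert 93: R from 39
Insert 33: L from 39
Insert 52: R from 39 -> L from 93
Insert 66: R from 39 -> L from 93 -> R from 52
Insert 62: R from 39 -> L from 93 -> R from 52 -> L from 66

In-order: [33, 39, 52, 62, 66, 93]


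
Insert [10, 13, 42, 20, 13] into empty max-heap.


Insert 10: [10]
Insert 13: [13, 10]
Insert 42: [42, 10, 13]
Insert 20: [42, 20, 13, 10]
Insert 13: [42, 20, 13, 10, 13]

Final heap: [42, 20, 13, 10, 13]


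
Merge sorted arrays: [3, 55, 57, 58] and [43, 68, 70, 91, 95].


Take 3 from A
Take 43 from B
Take 55 from A
Take 57 from A
Take 58 from A

Merged: [3, 43, 55, 57, 58, 68, 70, 91, 95]


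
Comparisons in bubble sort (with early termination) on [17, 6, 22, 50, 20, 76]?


Algorithm: bubble sort (with early termination)
Input: [17, 6, 22, 50, 20, 76]
Sorted: [6, 17, 20, 22, 50, 76]

12


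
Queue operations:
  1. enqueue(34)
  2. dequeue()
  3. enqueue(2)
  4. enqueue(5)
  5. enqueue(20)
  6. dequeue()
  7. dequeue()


enqueue(34) -> [34]
dequeue()->34, []
enqueue(2) -> [2]
enqueue(5) -> [2, 5]
enqueue(20) -> [2, 5, 20]
dequeue()->2, [5, 20]
dequeue()->5, [20]

Final queue: [20]


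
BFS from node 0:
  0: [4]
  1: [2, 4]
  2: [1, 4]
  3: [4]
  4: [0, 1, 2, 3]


Visit 0, enqueue [4]
Visit 4, enqueue [1, 2, 3]
Visit 1, enqueue []
Visit 2, enqueue []
Visit 3, enqueue []

BFS order: [0, 4, 1, 2, 3]


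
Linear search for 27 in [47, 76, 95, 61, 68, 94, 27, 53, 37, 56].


i=0: 47!=27
i=1: 76!=27
i=2: 95!=27
i=3: 61!=27
i=4: 68!=27
i=5: 94!=27
i=6: 27==27 found!

Found at 6, 7 comps


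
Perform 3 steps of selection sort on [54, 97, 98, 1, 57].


Initial: [54, 97, 98, 1, 57]
Step 1: min=1 at 3
  Swap: [1, 97, 98, 54, 57]
Step 2: min=54 at 3
  Swap: [1, 54, 98, 97, 57]
Step 3: min=57 at 4
  Swap: [1, 54, 57, 97, 98]

After 3 steps: [1, 54, 57, 97, 98]


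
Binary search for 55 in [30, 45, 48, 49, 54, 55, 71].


Step 1: lo=0, hi=6, mid=3, val=49
Step 2: lo=4, hi=6, mid=5, val=55

Found at index 5


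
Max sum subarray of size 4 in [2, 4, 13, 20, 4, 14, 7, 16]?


[0:4]: 39
[1:5]: 41
[2:6]: 51
[3:7]: 45
[4:8]: 41

Max: 51 at [2:6]


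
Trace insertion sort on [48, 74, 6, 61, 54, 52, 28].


Initial: [48, 74, 6, 61, 54, 52, 28]
Insert 74: [48, 74, 6, 61, 54, 52, 28]
Insert 6: [6, 48, 74, 61, 54, 52, 28]
Insert 61: [6, 48, 61, 74, 54, 52, 28]
Insert 54: [6, 48, 54, 61, 74, 52, 28]
Insert 52: [6, 48, 52, 54, 61, 74, 28]
Insert 28: [6, 28, 48, 52, 54, 61, 74]

Sorted: [6, 28, 48, 52, 54, 61, 74]


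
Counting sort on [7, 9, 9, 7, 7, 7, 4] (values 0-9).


Input: [7, 9, 9, 7, 7, 7, 4]
Counts: [0, 0, 0, 0, 1, 0, 0, 4, 0, 2]

Sorted: [4, 7, 7, 7, 7, 9, 9]


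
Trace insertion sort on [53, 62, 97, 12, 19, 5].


Initial: [53, 62, 97, 12, 19, 5]
Insert 62: [53, 62, 97, 12, 19, 5]
Insert 97: [53, 62, 97, 12, 19, 5]
Insert 12: [12, 53, 62, 97, 19, 5]
Insert 19: [12, 19, 53, 62, 97, 5]
Insert 5: [5, 12, 19, 53, 62, 97]

Sorted: [5, 12, 19, 53, 62, 97]


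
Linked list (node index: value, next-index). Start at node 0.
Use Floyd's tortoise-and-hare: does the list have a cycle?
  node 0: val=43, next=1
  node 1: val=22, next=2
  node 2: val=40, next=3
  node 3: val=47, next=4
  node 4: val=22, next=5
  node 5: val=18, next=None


Floyd's tortoise (slow, +1) and hare (fast, +2):
  init: slow=0, fast=0
  step 1: slow=1, fast=2
  step 2: slow=2, fast=4
  step 3: fast 4->5->None, no cycle

Cycle: no


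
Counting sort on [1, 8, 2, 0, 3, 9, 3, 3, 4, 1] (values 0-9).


Input: [1, 8, 2, 0, 3, 9, 3, 3, 4, 1]
Counts: [1, 2, 1, 3, 1, 0, 0, 0, 1, 1]

Sorted: [0, 1, 1, 2, 3, 3, 3, 4, 8, 9]


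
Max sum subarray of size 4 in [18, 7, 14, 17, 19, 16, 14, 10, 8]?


[0:4]: 56
[1:5]: 57
[2:6]: 66
[3:7]: 66
[4:8]: 59
[5:9]: 48

Max: 66 at [2:6]


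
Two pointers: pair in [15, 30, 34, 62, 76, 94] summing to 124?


lo=0(15)+hi=5(94)=109
lo=1(30)+hi=5(94)=124

Yes: 30+94=124


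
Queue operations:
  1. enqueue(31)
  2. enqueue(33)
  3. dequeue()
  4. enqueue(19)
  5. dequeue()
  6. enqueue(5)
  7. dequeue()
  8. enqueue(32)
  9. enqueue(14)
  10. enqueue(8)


enqueue(31) -> [31]
enqueue(33) -> [31, 33]
dequeue()->31, [33]
enqueue(19) -> [33, 19]
dequeue()->33, [19]
enqueue(5) -> [19, 5]
dequeue()->19, [5]
enqueue(32) -> [5, 32]
enqueue(14) -> [5, 32, 14]
enqueue(8) -> [5, 32, 14, 8]

Final queue: [5, 32, 14, 8]


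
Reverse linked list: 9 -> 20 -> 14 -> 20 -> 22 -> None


Step 1: curr=9, set curr.next=prev(None) | reversed so far: 9
Step 2: curr=20, set curr.next=prev(9) | reversed so far: 20 -> 9
Step 3: curr=14, set curr.next=prev(20) | reversed so far: 14 -> 20 -> 9
Step 4: curr=20, set curr.next=prev(14) | reversed so far: 20 -> 14 -> 20 -> 9
Step 5: curr=22, set curr.next=prev(20) | reversed so far: 22 -> 20 -> 14 -> 20 -> 9

22 -> 20 -> 14 -> 20 -> 9 -> None


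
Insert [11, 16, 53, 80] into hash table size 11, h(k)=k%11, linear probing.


Insert 11: h=0 -> slot 0
Insert 16: h=5 -> slot 5
Insert 53: h=9 -> slot 9
Insert 80: h=3 -> slot 3

Table: [11, None, None, 80, None, 16, None, None, None, 53, None]


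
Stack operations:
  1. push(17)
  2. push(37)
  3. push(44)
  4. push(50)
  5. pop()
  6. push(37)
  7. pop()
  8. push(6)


push(17) -> [17]
push(37) -> [17, 37]
push(44) -> [17, 37, 44]
push(50) -> [17, 37, 44, 50]
pop()->50, [17, 37, 44]
push(37) -> [17, 37, 44, 37]
pop()->37, [17, 37, 44]
push(6) -> [17, 37, 44, 6]

Final stack: [17, 37, 44, 6]


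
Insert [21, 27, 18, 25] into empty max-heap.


Insert 21: [21]
Insert 27: [27, 21]
Insert 18: [27, 21, 18]
Insert 25: [27, 25, 18, 21]

Final heap: [27, 25, 18, 21]


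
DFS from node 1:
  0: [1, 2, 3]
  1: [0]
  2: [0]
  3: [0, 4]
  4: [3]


Visit 1, push [0]
Visit 0, push [3, 2]
Visit 2, push []
Visit 3, push [4]
Visit 4, push []

DFS order: [1, 0, 2, 3, 4]


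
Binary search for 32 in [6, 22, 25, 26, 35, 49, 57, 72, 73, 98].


Step 1: lo=0, hi=9, mid=4, val=35
Step 2: lo=0, hi=3, mid=1, val=22
Step 3: lo=2, hi=3, mid=2, val=25
Step 4: lo=3, hi=3, mid=3, val=26

Not found


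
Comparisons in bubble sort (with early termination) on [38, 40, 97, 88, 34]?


Algorithm: bubble sort (with early termination)
Input: [38, 40, 97, 88, 34]
Sorted: [34, 38, 40, 88, 97]

10


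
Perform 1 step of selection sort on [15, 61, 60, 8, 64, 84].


Initial: [15, 61, 60, 8, 64, 84]
Step 1: min=8 at 3
  Swap: [8, 61, 60, 15, 64, 84]

After 1 step: [8, 61, 60, 15, 64, 84]


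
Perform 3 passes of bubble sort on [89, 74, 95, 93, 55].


Initial: [89, 74, 95, 93, 55]
Pass 1: [74, 89, 93, 55, 95] (3 swaps)
Pass 2: [74, 89, 55, 93, 95] (1 swaps)
Pass 3: [74, 55, 89, 93, 95] (1 swaps)

After 3 passes: [74, 55, 89, 93, 95]


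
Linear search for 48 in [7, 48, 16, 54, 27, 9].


i=0: 7!=48
i=1: 48==48 found!

Found at 1, 2 comps


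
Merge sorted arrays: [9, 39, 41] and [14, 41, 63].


Take 9 from A
Take 14 from B
Take 39 from A
Take 41 from A

Merged: [9, 14, 39, 41, 41, 63]


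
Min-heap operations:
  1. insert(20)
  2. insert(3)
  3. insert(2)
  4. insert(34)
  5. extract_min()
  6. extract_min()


insert(20) -> [20]
insert(3) -> [3, 20]
insert(2) -> [2, 20, 3]
insert(34) -> [2, 20, 3, 34]
extract_min()->2, [3, 20, 34]
extract_min()->3, [20, 34]

Final heap: [20, 34]


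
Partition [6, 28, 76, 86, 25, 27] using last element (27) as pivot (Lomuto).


Pivot: 27
  6 <= 27: advance i (no swap)
  25 <= 27: swap -> [6, 25, 76, 86, 28, 27]
Place pivot at 2: [6, 25, 27, 86, 28, 76]

Partitioned: [6, 25, 27, 86, 28, 76]


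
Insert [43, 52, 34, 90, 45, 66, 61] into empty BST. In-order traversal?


Insert 43: root
Insert 52: R from 43
Insert 34: L from 43
Insert 90: R from 43 -> R from 52
Insert 45: R from 43 -> L from 52
Insert 66: R from 43 -> R from 52 -> L from 90
Insert 61: R from 43 -> R from 52 -> L from 90 -> L from 66

In-order: [34, 43, 45, 52, 61, 66, 90]


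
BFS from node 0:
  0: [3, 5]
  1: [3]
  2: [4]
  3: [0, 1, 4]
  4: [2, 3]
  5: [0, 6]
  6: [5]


Visit 0, enqueue [3, 5]
Visit 3, enqueue [1, 4]
Visit 5, enqueue [6]
Visit 1, enqueue []
Visit 4, enqueue [2]
Visit 6, enqueue []
Visit 2, enqueue []

BFS order: [0, 3, 5, 1, 4, 6, 2]


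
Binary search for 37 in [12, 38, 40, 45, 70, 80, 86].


Step 1: lo=0, hi=6, mid=3, val=45
Step 2: lo=0, hi=2, mid=1, val=38
Step 3: lo=0, hi=0, mid=0, val=12

Not found


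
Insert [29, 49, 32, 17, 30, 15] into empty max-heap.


Insert 29: [29]
Insert 49: [49, 29]
Insert 32: [49, 29, 32]
Insert 17: [49, 29, 32, 17]
Insert 30: [49, 30, 32, 17, 29]
Insert 15: [49, 30, 32, 17, 29, 15]

Final heap: [49, 30, 32, 17, 29, 15]


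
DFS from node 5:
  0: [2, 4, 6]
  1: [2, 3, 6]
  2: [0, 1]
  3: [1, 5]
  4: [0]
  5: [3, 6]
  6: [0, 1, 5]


Visit 5, push [6, 3]
Visit 3, push [1]
Visit 1, push [6, 2]
Visit 2, push [0]
Visit 0, push [6, 4]
Visit 4, push []
Visit 6, push []

DFS order: [5, 3, 1, 2, 0, 4, 6]


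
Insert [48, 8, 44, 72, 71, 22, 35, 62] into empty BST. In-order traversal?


Insert 48: root
Insert 8: L from 48
Insert 44: L from 48 -> R from 8
Insert 72: R from 48
Insert 71: R from 48 -> L from 72
Insert 22: L from 48 -> R from 8 -> L from 44
Insert 35: L from 48 -> R from 8 -> L from 44 -> R from 22
Insert 62: R from 48 -> L from 72 -> L from 71

In-order: [8, 22, 35, 44, 48, 62, 71, 72]


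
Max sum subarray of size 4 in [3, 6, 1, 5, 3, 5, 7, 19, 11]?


[0:4]: 15
[1:5]: 15
[2:6]: 14
[3:7]: 20
[4:8]: 34
[5:9]: 42

Max: 42 at [5:9]


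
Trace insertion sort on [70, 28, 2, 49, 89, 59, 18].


Initial: [70, 28, 2, 49, 89, 59, 18]
Insert 28: [28, 70, 2, 49, 89, 59, 18]
Insert 2: [2, 28, 70, 49, 89, 59, 18]
Insert 49: [2, 28, 49, 70, 89, 59, 18]
Insert 89: [2, 28, 49, 70, 89, 59, 18]
Insert 59: [2, 28, 49, 59, 70, 89, 18]
Insert 18: [2, 18, 28, 49, 59, 70, 89]

Sorted: [2, 18, 28, 49, 59, 70, 89]


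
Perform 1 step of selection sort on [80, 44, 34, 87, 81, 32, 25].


Initial: [80, 44, 34, 87, 81, 32, 25]
Step 1: min=25 at 6
  Swap: [25, 44, 34, 87, 81, 32, 80]

After 1 step: [25, 44, 34, 87, 81, 32, 80]


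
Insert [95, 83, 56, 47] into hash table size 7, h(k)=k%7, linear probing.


Insert 95: h=4 -> slot 4
Insert 83: h=6 -> slot 6
Insert 56: h=0 -> slot 0
Insert 47: h=5 -> slot 5

Table: [56, None, None, None, 95, 47, 83]


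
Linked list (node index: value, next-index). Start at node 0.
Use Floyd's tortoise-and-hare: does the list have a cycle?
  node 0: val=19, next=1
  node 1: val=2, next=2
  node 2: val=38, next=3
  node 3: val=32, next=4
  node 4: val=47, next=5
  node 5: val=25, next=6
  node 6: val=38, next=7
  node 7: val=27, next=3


Floyd's tortoise (slow, +1) and hare (fast, +2):
  init: slow=0, fast=0
  step 1: slow=1, fast=2
  step 2: slow=2, fast=4
  step 3: slow=3, fast=6
  step 4: slow=4, fast=3
  step 5: slow=5, fast=5
  slow == fast at node 5: cycle detected

Cycle: yes


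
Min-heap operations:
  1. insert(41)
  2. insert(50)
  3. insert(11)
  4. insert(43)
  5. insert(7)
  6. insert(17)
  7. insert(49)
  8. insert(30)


insert(41) -> [41]
insert(50) -> [41, 50]
insert(11) -> [11, 50, 41]
insert(43) -> [11, 43, 41, 50]
insert(7) -> [7, 11, 41, 50, 43]
insert(17) -> [7, 11, 17, 50, 43, 41]
insert(49) -> [7, 11, 17, 50, 43, 41, 49]
insert(30) -> [7, 11, 17, 30, 43, 41, 49, 50]

Final heap: [7, 11, 17, 30, 43, 41, 49, 50]


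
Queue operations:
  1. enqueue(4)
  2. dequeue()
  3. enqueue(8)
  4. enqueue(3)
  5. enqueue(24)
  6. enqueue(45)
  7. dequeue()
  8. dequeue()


enqueue(4) -> [4]
dequeue()->4, []
enqueue(8) -> [8]
enqueue(3) -> [8, 3]
enqueue(24) -> [8, 3, 24]
enqueue(45) -> [8, 3, 24, 45]
dequeue()->8, [3, 24, 45]
dequeue()->3, [24, 45]

Final queue: [24, 45]


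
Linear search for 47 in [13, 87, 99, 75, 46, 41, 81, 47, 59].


i=0: 13!=47
i=1: 87!=47
i=2: 99!=47
i=3: 75!=47
i=4: 46!=47
i=5: 41!=47
i=6: 81!=47
i=7: 47==47 found!

Found at 7, 8 comps


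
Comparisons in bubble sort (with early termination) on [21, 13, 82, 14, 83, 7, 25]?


Algorithm: bubble sort (with early termination)
Input: [21, 13, 82, 14, 83, 7, 25]
Sorted: [7, 13, 14, 21, 25, 82, 83]

21


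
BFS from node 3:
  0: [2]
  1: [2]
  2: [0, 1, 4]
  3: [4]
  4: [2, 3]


Visit 3, enqueue [4]
Visit 4, enqueue [2]
Visit 2, enqueue [0, 1]
Visit 0, enqueue []
Visit 1, enqueue []

BFS order: [3, 4, 2, 0, 1]


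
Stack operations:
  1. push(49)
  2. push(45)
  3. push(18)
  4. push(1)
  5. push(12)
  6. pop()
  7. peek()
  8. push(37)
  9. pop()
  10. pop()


push(49) -> [49]
push(45) -> [49, 45]
push(18) -> [49, 45, 18]
push(1) -> [49, 45, 18, 1]
push(12) -> [49, 45, 18, 1, 12]
pop()->12, [49, 45, 18, 1]
peek()->1
push(37) -> [49, 45, 18, 1, 37]
pop()->37, [49, 45, 18, 1]
pop()->1, [49, 45, 18]

Final stack: [49, 45, 18]


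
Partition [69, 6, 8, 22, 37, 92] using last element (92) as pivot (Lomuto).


Pivot: 92
  69 <= 92: advance i (no swap)
  6 <= 92: advance i (no swap)
  8 <= 92: advance i (no swap)
  22 <= 92: advance i (no swap)
  37 <= 92: advance i (no swap)
Place pivot at 5: [69, 6, 8, 22, 37, 92]

Partitioned: [69, 6, 8, 22, 37, 92]


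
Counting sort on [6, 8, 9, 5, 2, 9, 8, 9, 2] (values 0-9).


Input: [6, 8, 9, 5, 2, 9, 8, 9, 2]
Counts: [0, 0, 2, 0, 0, 1, 1, 0, 2, 3]

Sorted: [2, 2, 5, 6, 8, 8, 9, 9, 9]


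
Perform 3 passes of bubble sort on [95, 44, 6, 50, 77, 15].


Initial: [95, 44, 6, 50, 77, 15]
Pass 1: [44, 6, 50, 77, 15, 95] (5 swaps)
Pass 2: [6, 44, 50, 15, 77, 95] (2 swaps)
Pass 3: [6, 44, 15, 50, 77, 95] (1 swaps)

After 3 passes: [6, 44, 15, 50, 77, 95]


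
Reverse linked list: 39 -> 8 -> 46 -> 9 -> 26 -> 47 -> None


Step 1: curr=39, set curr.next=prev(None) | reversed so far: 39
Step 2: curr=8, set curr.next=prev(39) | reversed so far: 8 -> 39
Step 3: curr=46, set curr.next=prev(8) | reversed so far: 46 -> 8 -> 39
Step 4: curr=9, set curr.next=prev(46) | reversed so far: 9 -> 46 -> 8 -> 39
Step 5: curr=26, set curr.next=prev(9) | reversed so far: 26 -> 9 -> 46 -> 8 -> 39
Step 6: curr=47, set curr.next=prev(26) | reversed so far: 47 -> 26 -> 9 -> 46 -> 8 -> 39

47 -> 26 -> 9 -> 46 -> 8 -> 39 -> None


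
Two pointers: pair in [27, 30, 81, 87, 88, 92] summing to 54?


lo=0(27)+hi=5(92)=119
lo=0(27)+hi=4(88)=115
lo=0(27)+hi=3(87)=114
lo=0(27)+hi=2(81)=108
lo=0(27)+hi=1(30)=57

No pair found


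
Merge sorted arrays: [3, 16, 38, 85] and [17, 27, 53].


Take 3 from A
Take 16 from A
Take 17 from B
Take 27 from B
Take 38 from A
Take 53 from B

Merged: [3, 16, 17, 27, 38, 53, 85]


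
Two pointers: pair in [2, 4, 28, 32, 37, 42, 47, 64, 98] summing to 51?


lo=0(2)+hi=8(98)=100
lo=0(2)+hi=7(64)=66
lo=0(2)+hi=6(47)=49
lo=1(4)+hi=6(47)=51

Yes: 4+47=51


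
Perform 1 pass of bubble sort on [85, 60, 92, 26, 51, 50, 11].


Initial: [85, 60, 92, 26, 51, 50, 11]
Pass 1: [60, 85, 26, 51, 50, 11, 92] (5 swaps)

After 1 pass: [60, 85, 26, 51, 50, 11, 92]


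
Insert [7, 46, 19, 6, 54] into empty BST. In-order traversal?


Insert 7: root
Insert 46: R from 7
Insert 19: R from 7 -> L from 46
Insert 6: L from 7
Insert 54: R from 7 -> R from 46

In-order: [6, 7, 19, 46, 54]


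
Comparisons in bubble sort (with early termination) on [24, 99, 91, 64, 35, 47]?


Algorithm: bubble sort (with early termination)
Input: [24, 99, 91, 64, 35, 47]
Sorted: [24, 35, 47, 64, 91, 99]

14


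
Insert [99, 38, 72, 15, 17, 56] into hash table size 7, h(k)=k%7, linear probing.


Insert 99: h=1 -> slot 1
Insert 38: h=3 -> slot 3
Insert 72: h=2 -> slot 2
Insert 15: h=1, 3 probes -> slot 4
Insert 17: h=3, 2 probes -> slot 5
Insert 56: h=0 -> slot 0

Table: [56, 99, 72, 38, 15, 17, None]


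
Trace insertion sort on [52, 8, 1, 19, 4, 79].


Initial: [52, 8, 1, 19, 4, 79]
Insert 8: [8, 52, 1, 19, 4, 79]
Insert 1: [1, 8, 52, 19, 4, 79]
Insert 19: [1, 8, 19, 52, 4, 79]
Insert 4: [1, 4, 8, 19, 52, 79]
Insert 79: [1, 4, 8, 19, 52, 79]

Sorted: [1, 4, 8, 19, 52, 79]


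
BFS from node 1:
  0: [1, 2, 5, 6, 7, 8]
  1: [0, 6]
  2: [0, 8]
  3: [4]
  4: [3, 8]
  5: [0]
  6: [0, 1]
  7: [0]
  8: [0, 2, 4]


Visit 1, enqueue [0, 6]
Visit 0, enqueue [2, 5, 7, 8]
Visit 6, enqueue []
Visit 2, enqueue []
Visit 5, enqueue []
Visit 7, enqueue []
Visit 8, enqueue [4]
Visit 4, enqueue [3]
Visit 3, enqueue []

BFS order: [1, 0, 6, 2, 5, 7, 8, 4, 3]


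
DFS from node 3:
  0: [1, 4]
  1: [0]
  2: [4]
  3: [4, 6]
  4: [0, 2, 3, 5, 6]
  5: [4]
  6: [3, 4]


Visit 3, push [6, 4]
Visit 4, push [6, 5, 2, 0]
Visit 0, push [1]
Visit 1, push []
Visit 2, push []
Visit 5, push []
Visit 6, push []

DFS order: [3, 4, 0, 1, 2, 5, 6]


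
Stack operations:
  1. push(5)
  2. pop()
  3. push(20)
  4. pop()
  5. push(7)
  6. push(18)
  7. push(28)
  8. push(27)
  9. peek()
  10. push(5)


push(5) -> [5]
pop()->5, []
push(20) -> [20]
pop()->20, []
push(7) -> [7]
push(18) -> [7, 18]
push(28) -> [7, 18, 28]
push(27) -> [7, 18, 28, 27]
peek()->27
push(5) -> [7, 18, 28, 27, 5]

Final stack: [7, 18, 28, 27, 5]


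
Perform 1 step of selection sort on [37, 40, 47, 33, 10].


Initial: [37, 40, 47, 33, 10]
Step 1: min=10 at 4
  Swap: [10, 40, 47, 33, 37]

After 1 step: [10, 40, 47, 33, 37]


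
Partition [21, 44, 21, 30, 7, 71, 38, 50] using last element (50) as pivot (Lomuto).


Pivot: 50
  21 <= 50: advance i (no swap)
  44 <= 50: advance i (no swap)
  21 <= 50: advance i (no swap)
  30 <= 50: advance i (no swap)
  7 <= 50: advance i (no swap)
  38 <= 50: swap -> [21, 44, 21, 30, 7, 38, 71, 50]
Place pivot at 6: [21, 44, 21, 30, 7, 38, 50, 71]

Partitioned: [21, 44, 21, 30, 7, 38, 50, 71]


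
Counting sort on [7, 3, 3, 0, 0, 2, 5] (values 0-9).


Input: [7, 3, 3, 0, 0, 2, 5]
Counts: [2, 0, 1, 2, 0, 1, 0, 1, 0, 0]

Sorted: [0, 0, 2, 3, 3, 5, 7]


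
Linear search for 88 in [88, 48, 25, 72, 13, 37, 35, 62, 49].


i=0: 88==88 found!

Found at 0, 1 comps


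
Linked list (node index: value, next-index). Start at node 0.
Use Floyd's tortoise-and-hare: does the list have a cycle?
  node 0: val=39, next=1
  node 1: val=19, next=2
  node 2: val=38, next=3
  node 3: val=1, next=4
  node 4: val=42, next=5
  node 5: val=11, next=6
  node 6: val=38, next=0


Floyd's tortoise (slow, +1) and hare (fast, +2):
  init: slow=0, fast=0
  step 1: slow=1, fast=2
  step 2: slow=2, fast=4
  step 3: slow=3, fast=6
  step 4: slow=4, fast=1
  step 5: slow=5, fast=3
  step 6: slow=6, fast=5
  step 7: slow=0, fast=0
  slow == fast at node 0: cycle detected

Cycle: yes


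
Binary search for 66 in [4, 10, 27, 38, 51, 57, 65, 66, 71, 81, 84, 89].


Step 1: lo=0, hi=11, mid=5, val=57
Step 2: lo=6, hi=11, mid=8, val=71
Step 3: lo=6, hi=7, mid=6, val=65
Step 4: lo=7, hi=7, mid=7, val=66

Found at index 7


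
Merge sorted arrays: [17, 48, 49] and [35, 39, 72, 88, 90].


Take 17 from A
Take 35 from B
Take 39 from B
Take 48 from A
Take 49 from A

Merged: [17, 35, 39, 48, 49, 72, 88, 90]


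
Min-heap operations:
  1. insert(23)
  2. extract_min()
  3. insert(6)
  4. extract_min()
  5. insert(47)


insert(23) -> [23]
extract_min()->23, []
insert(6) -> [6]
extract_min()->6, []
insert(47) -> [47]

Final heap: [47]


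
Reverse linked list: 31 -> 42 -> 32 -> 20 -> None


Step 1: curr=31, set curr.next=prev(None) | reversed so far: 31
Step 2: curr=42, set curr.next=prev(31) | reversed so far: 42 -> 31
Step 3: curr=32, set curr.next=prev(42) | reversed so far: 32 -> 42 -> 31
Step 4: curr=20, set curr.next=prev(32) | reversed so far: 20 -> 32 -> 42 -> 31

20 -> 32 -> 42 -> 31 -> None


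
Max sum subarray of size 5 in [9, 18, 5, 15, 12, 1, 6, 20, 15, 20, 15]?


[0:5]: 59
[1:6]: 51
[2:7]: 39
[3:8]: 54
[4:9]: 54
[5:10]: 62
[6:11]: 76

Max: 76 at [6:11]


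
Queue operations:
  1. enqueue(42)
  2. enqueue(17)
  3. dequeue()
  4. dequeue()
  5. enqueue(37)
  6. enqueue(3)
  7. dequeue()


enqueue(42) -> [42]
enqueue(17) -> [42, 17]
dequeue()->42, [17]
dequeue()->17, []
enqueue(37) -> [37]
enqueue(3) -> [37, 3]
dequeue()->37, [3]

Final queue: [3]


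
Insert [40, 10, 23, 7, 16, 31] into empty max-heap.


Insert 40: [40]
Insert 10: [40, 10]
Insert 23: [40, 10, 23]
Insert 7: [40, 10, 23, 7]
Insert 16: [40, 16, 23, 7, 10]
Insert 31: [40, 16, 31, 7, 10, 23]

Final heap: [40, 16, 31, 7, 10, 23]


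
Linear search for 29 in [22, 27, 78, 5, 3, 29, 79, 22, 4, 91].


i=0: 22!=29
i=1: 27!=29
i=2: 78!=29
i=3: 5!=29
i=4: 3!=29
i=5: 29==29 found!

Found at 5, 6 comps


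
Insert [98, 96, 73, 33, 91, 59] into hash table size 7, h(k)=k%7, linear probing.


Insert 98: h=0 -> slot 0
Insert 96: h=5 -> slot 5
Insert 73: h=3 -> slot 3
Insert 33: h=5, 1 probes -> slot 6
Insert 91: h=0, 1 probes -> slot 1
Insert 59: h=3, 1 probes -> slot 4

Table: [98, 91, None, 73, 59, 96, 33]


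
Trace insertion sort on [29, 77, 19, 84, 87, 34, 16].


Initial: [29, 77, 19, 84, 87, 34, 16]
Insert 77: [29, 77, 19, 84, 87, 34, 16]
Insert 19: [19, 29, 77, 84, 87, 34, 16]
Insert 84: [19, 29, 77, 84, 87, 34, 16]
Insert 87: [19, 29, 77, 84, 87, 34, 16]
Insert 34: [19, 29, 34, 77, 84, 87, 16]
Insert 16: [16, 19, 29, 34, 77, 84, 87]

Sorted: [16, 19, 29, 34, 77, 84, 87]


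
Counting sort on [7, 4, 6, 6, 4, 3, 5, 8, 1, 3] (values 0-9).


Input: [7, 4, 6, 6, 4, 3, 5, 8, 1, 3]
Counts: [0, 1, 0, 2, 2, 1, 2, 1, 1, 0]

Sorted: [1, 3, 3, 4, 4, 5, 6, 6, 7, 8]


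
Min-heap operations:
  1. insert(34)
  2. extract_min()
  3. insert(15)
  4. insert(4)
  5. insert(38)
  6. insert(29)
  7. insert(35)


insert(34) -> [34]
extract_min()->34, []
insert(15) -> [15]
insert(4) -> [4, 15]
insert(38) -> [4, 15, 38]
insert(29) -> [4, 15, 38, 29]
insert(35) -> [4, 15, 38, 29, 35]

Final heap: [4, 15, 38, 29, 35]


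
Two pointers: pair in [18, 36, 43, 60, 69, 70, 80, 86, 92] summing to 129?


lo=0(18)+hi=8(92)=110
lo=1(36)+hi=8(92)=128
lo=2(43)+hi=8(92)=135
lo=2(43)+hi=7(86)=129

Yes: 43+86=129


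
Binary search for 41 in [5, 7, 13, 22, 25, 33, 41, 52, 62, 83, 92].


Step 1: lo=0, hi=10, mid=5, val=33
Step 2: lo=6, hi=10, mid=8, val=62
Step 3: lo=6, hi=7, mid=6, val=41

Found at index 6


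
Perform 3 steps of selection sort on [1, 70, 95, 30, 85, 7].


Initial: [1, 70, 95, 30, 85, 7]
Step 1: min=1 at 0
  Swap: [1, 70, 95, 30, 85, 7]
Step 2: min=7 at 5
  Swap: [1, 7, 95, 30, 85, 70]
Step 3: min=30 at 3
  Swap: [1, 7, 30, 95, 85, 70]

After 3 steps: [1, 7, 30, 95, 85, 70]


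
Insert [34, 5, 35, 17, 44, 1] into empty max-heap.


Insert 34: [34]
Insert 5: [34, 5]
Insert 35: [35, 5, 34]
Insert 17: [35, 17, 34, 5]
Insert 44: [44, 35, 34, 5, 17]
Insert 1: [44, 35, 34, 5, 17, 1]

Final heap: [44, 35, 34, 5, 17, 1]


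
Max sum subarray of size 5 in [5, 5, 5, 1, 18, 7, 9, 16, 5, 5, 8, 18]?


[0:5]: 34
[1:6]: 36
[2:7]: 40
[3:8]: 51
[4:9]: 55
[5:10]: 42
[6:11]: 43
[7:12]: 52

Max: 55 at [4:9]


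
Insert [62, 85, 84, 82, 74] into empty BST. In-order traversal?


Insert 62: root
Insert 85: R from 62
Insert 84: R from 62 -> L from 85
Insert 82: R from 62 -> L from 85 -> L from 84
Insert 74: R from 62 -> L from 85 -> L from 84 -> L from 82

In-order: [62, 74, 82, 84, 85]


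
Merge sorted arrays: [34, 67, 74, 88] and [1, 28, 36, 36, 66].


Take 1 from B
Take 28 from B
Take 34 from A
Take 36 from B
Take 36 from B
Take 66 from B

Merged: [1, 28, 34, 36, 36, 66, 67, 74, 88]


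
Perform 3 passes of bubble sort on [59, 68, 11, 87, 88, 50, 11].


Initial: [59, 68, 11, 87, 88, 50, 11]
Pass 1: [59, 11, 68, 87, 50, 11, 88] (3 swaps)
Pass 2: [11, 59, 68, 50, 11, 87, 88] (3 swaps)
Pass 3: [11, 59, 50, 11, 68, 87, 88] (2 swaps)

After 3 passes: [11, 59, 50, 11, 68, 87, 88]


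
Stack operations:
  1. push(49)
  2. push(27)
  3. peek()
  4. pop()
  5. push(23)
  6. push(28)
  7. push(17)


push(49) -> [49]
push(27) -> [49, 27]
peek()->27
pop()->27, [49]
push(23) -> [49, 23]
push(28) -> [49, 23, 28]
push(17) -> [49, 23, 28, 17]

Final stack: [49, 23, 28, 17]


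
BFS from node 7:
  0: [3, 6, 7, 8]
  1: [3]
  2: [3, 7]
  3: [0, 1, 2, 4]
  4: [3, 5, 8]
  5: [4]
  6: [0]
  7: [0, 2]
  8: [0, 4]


Visit 7, enqueue [0, 2]
Visit 0, enqueue [3, 6, 8]
Visit 2, enqueue []
Visit 3, enqueue [1, 4]
Visit 6, enqueue []
Visit 8, enqueue []
Visit 1, enqueue []
Visit 4, enqueue [5]
Visit 5, enqueue []

BFS order: [7, 0, 2, 3, 6, 8, 1, 4, 5]


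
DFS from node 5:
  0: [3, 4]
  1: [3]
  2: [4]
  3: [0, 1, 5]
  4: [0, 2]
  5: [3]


Visit 5, push [3]
Visit 3, push [1, 0]
Visit 0, push [4]
Visit 4, push [2]
Visit 2, push []
Visit 1, push []

DFS order: [5, 3, 0, 4, 2, 1]


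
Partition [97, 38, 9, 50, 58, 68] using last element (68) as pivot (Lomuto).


Pivot: 68
  38 <= 68: swap -> [38, 97, 9, 50, 58, 68]
  9 <= 68: swap -> [38, 9, 97, 50, 58, 68]
  50 <= 68: swap -> [38, 9, 50, 97, 58, 68]
  58 <= 68: swap -> [38, 9, 50, 58, 97, 68]
Place pivot at 4: [38, 9, 50, 58, 68, 97]

Partitioned: [38, 9, 50, 58, 68, 97]


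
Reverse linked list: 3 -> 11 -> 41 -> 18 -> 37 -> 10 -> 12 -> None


Step 1: curr=3, set curr.next=prev(None) | reversed so far: 3
Step 2: curr=11, set curr.next=prev(3) | reversed so far: 11 -> 3
Step 3: curr=41, set curr.next=prev(11) | reversed so far: 41 -> 11 -> 3
Step 4: curr=18, set curr.next=prev(41) | reversed so far: 18 -> 41 -> 11 -> 3
Step 5: curr=37, set curr.next=prev(18) | reversed so far: 37 -> 18 -> 41 -> 11 -> 3
Step 6: curr=10, set curr.next=prev(37) | reversed so far: 10 -> 37 -> 18 -> 41 -> 11 -> 3
Step 7: curr=12, set curr.next=prev(10) | reversed so far: 12 -> 10 -> 37 -> 18 -> 41 -> 11 -> 3

12 -> 10 -> 37 -> 18 -> 41 -> 11 -> 3 -> None


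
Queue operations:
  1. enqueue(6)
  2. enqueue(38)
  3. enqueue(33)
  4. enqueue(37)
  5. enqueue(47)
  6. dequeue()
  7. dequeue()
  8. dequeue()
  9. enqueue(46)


enqueue(6) -> [6]
enqueue(38) -> [6, 38]
enqueue(33) -> [6, 38, 33]
enqueue(37) -> [6, 38, 33, 37]
enqueue(47) -> [6, 38, 33, 37, 47]
dequeue()->6, [38, 33, 37, 47]
dequeue()->38, [33, 37, 47]
dequeue()->33, [37, 47]
enqueue(46) -> [37, 47, 46]

Final queue: [37, 47, 46]


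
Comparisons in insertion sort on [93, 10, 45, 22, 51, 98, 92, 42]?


Algorithm: insertion sort
Input: [93, 10, 45, 22, 51, 98, 92, 42]
Sorted: [10, 22, 42, 45, 51, 92, 93, 98]

18


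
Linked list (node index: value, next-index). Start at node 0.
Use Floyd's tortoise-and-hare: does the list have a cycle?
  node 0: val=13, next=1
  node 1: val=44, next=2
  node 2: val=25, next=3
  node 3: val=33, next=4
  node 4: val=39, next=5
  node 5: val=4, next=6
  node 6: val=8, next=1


Floyd's tortoise (slow, +1) and hare (fast, +2):
  init: slow=0, fast=0
  step 1: slow=1, fast=2
  step 2: slow=2, fast=4
  step 3: slow=3, fast=6
  step 4: slow=4, fast=2
  step 5: slow=5, fast=4
  step 6: slow=6, fast=6
  slow == fast at node 6: cycle detected

Cycle: yes


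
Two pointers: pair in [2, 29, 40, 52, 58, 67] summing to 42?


lo=0(2)+hi=5(67)=69
lo=0(2)+hi=4(58)=60
lo=0(2)+hi=3(52)=54
lo=0(2)+hi=2(40)=42

Yes: 2+40=42


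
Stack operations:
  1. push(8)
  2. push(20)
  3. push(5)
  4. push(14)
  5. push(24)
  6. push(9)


push(8) -> [8]
push(20) -> [8, 20]
push(5) -> [8, 20, 5]
push(14) -> [8, 20, 5, 14]
push(24) -> [8, 20, 5, 14, 24]
push(9) -> [8, 20, 5, 14, 24, 9]

Final stack: [8, 20, 5, 14, 24, 9]


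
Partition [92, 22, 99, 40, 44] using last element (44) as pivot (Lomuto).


Pivot: 44
  22 <= 44: swap -> [22, 92, 99, 40, 44]
  40 <= 44: swap -> [22, 40, 99, 92, 44]
Place pivot at 2: [22, 40, 44, 92, 99]

Partitioned: [22, 40, 44, 92, 99]


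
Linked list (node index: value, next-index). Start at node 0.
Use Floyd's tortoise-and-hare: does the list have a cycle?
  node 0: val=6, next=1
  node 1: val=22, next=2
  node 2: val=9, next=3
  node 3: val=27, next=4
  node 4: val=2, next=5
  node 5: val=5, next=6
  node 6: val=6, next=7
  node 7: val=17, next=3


Floyd's tortoise (slow, +1) and hare (fast, +2):
  init: slow=0, fast=0
  step 1: slow=1, fast=2
  step 2: slow=2, fast=4
  step 3: slow=3, fast=6
  step 4: slow=4, fast=3
  step 5: slow=5, fast=5
  slow == fast at node 5: cycle detected

Cycle: yes


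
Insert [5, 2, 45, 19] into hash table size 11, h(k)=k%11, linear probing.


Insert 5: h=5 -> slot 5
Insert 2: h=2 -> slot 2
Insert 45: h=1 -> slot 1
Insert 19: h=8 -> slot 8

Table: [None, 45, 2, None, None, 5, None, None, 19, None, None]


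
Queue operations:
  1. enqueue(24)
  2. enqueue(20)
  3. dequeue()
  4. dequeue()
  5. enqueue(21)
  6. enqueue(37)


enqueue(24) -> [24]
enqueue(20) -> [24, 20]
dequeue()->24, [20]
dequeue()->20, []
enqueue(21) -> [21]
enqueue(37) -> [21, 37]

Final queue: [21, 37]


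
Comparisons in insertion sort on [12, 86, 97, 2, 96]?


Algorithm: insertion sort
Input: [12, 86, 97, 2, 96]
Sorted: [2, 12, 86, 96, 97]

7


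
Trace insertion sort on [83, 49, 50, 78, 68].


Initial: [83, 49, 50, 78, 68]
Insert 49: [49, 83, 50, 78, 68]
Insert 50: [49, 50, 83, 78, 68]
Insert 78: [49, 50, 78, 83, 68]
Insert 68: [49, 50, 68, 78, 83]

Sorted: [49, 50, 68, 78, 83]


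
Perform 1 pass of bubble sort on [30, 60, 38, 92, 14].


Initial: [30, 60, 38, 92, 14]
Pass 1: [30, 38, 60, 14, 92] (2 swaps)

After 1 pass: [30, 38, 60, 14, 92]


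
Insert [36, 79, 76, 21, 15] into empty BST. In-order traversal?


Insert 36: root
Insert 79: R from 36
Insert 76: R from 36 -> L from 79
Insert 21: L from 36
Insert 15: L from 36 -> L from 21

In-order: [15, 21, 36, 76, 79]


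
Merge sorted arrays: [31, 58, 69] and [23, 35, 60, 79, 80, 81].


Take 23 from B
Take 31 from A
Take 35 from B
Take 58 from A
Take 60 from B
Take 69 from A

Merged: [23, 31, 35, 58, 60, 69, 79, 80, 81]


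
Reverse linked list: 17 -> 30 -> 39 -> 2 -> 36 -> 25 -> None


Step 1: curr=17, set curr.next=prev(None) | reversed so far: 17
Step 2: curr=30, set curr.next=prev(17) | reversed so far: 30 -> 17
Step 3: curr=39, set curr.next=prev(30) | reversed so far: 39 -> 30 -> 17
Step 4: curr=2, set curr.next=prev(39) | reversed so far: 2 -> 39 -> 30 -> 17
Step 5: curr=36, set curr.next=prev(2) | reversed so far: 36 -> 2 -> 39 -> 30 -> 17
Step 6: curr=25, set curr.next=prev(36) | reversed so far: 25 -> 36 -> 2 -> 39 -> 30 -> 17

25 -> 36 -> 2 -> 39 -> 30 -> 17 -> None


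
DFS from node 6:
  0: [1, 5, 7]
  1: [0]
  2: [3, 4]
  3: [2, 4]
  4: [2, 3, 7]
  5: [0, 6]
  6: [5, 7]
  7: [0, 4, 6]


Visit 6, push [7, 5]
Visit 5, push [0]
Visit 0, push [7, 1]
Visit 1, push []
Visit 7, push [4]
Visit 4, push [3, 2]
Visit 2, push [3]
Visit 3, push []

DFS order: [6, 5, 0, 1, 7, 4, 2, 3]


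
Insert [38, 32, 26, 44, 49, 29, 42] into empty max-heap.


Insert 38: [38]
Insert 32: [38, 32]
Insert 26: [38, 32, 26]
Insert 44: [44, 38, 26, 32]
Insert 49: [49, 44, 26, 32, 38]
Insert 29: [49, 44, 29, 32, 38, 26]
Insert 42: [49, 44, 42, 32, 38, 26, 29]

Final heap: [49, 44, 42, 32, 38, 26, 29]


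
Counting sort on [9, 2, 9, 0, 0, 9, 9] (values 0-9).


Input: [9, 2, 9, 0, 0, 9, 9]
Counts: [2, 0, 1, 0, 0, 0, 0, 0, 0, 4]

Sorted: [0, 0, 2, 9, 9, 9, 9]


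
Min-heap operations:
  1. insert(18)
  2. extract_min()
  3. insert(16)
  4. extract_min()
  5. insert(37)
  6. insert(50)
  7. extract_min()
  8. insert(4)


insert(18) -> [18]
extract_min()->18, []
insert(16) -> [16]
extract_min()->16, []
insert(37) -> [37]
insert(50) -> [37, 50]
extract_min()->37, [50]
insert(4) -> [4, 50]

Final heap: [4, 50]


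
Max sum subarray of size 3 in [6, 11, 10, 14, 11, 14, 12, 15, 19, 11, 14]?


[0:3]: 27
[1:4]: 35
[2:5]: 35
[3:6]: 39
[4:7]: 37
[5:8]: 41
[6:9]: 46
[7:10]: 45
[8:11]: 44

Max: 46 at [6:9]


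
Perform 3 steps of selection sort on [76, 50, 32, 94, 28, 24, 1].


Initial: [76, 50, 32, 94, 28, 24, 1]
Step 1: min=1 at 6
  Swap: [1, 50, 32, 94, 28, 24, 76]
Step 2: min=24 at 5
  Swap: [1, 24, 32, 94, 28, 50, 76]
Step 3: min=28 at 4
  Swap: [1, 24, 28, 94, 32, 50, 76]

After 3 steps: [1, 24, 28, 94, 32, 50, 76]


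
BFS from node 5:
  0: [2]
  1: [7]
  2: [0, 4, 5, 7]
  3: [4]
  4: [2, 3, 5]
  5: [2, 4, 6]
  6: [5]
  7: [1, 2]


Visit 5, enqueue [2, 4, 6]
Visit 2, enqueue [0, 7]
Visit 4, enqueue [3]
Visit 6, enqueue []
Visit 0, enqueue []
Visit 7, enqueue [1]
Visit 3, enqueue []
Visit 1, enqueue []

BFS order: [5, 2, 4, 6, 0, 7, 3, 1]


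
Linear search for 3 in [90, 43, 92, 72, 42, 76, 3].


i=0: 90!=3
i=1: 43!=3
i=2: 92!=3
i=3: 72!=3
i=4: 42!=3
i=5: 76!=3
i=6: 3==3 found!

Found at 6, 7 comps


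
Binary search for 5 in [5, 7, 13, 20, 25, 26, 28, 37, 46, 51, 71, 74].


Step 1: lo=0, hi=11, mid=5, val=26
Step 2: lo=0, hi=4, mid=2, val=13
Step 3: lo=0, hi=1, mid=0, val=5

Found at index 0


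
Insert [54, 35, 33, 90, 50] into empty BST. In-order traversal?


Insert 54: root
Insert 35: L from 54
Insert 33: L from 54 -> L from 35
Insert 90: R from 54
Insert 50: L from 54 -> R from 35

In-order: [33, 35, 50, 54, 90]


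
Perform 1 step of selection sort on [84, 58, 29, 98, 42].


Initial: [84, 58, 29, 98, 42]
Step 1: min=29 at 2
  Swap: [29, 58, 84, 98, 42]

After 1 step: [29, 58, 84, 98, 42]


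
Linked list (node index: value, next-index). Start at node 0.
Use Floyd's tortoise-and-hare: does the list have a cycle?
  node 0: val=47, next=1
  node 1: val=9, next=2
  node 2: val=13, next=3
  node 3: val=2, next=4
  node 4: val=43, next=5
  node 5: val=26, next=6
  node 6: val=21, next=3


Floyd's tortoise (slow, +1) and hare (fast, +2):
  init: slow=0, fast=0
  step 1: slow=1, fast=2
  step 2: slow=2, fast=4
  step 3: slow=3, fast=6
  step 4: slow=4, fast=4
  slow == fast at node 4: cycle detected

Cycle: yes


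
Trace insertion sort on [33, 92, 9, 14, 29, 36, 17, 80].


Initial: [33, 92, 9, 14, 29, 36, 17, 80]
Insert 92: [33, 92, 9, 14, 29, 36, 17, 80]
Insert 9: [9, 33, 92, 14, 29, 36, 17, 80]
Insert 14: [9, 14, 33, 92, 29, 36, 17, 80]
Insert 29: [9, 14, 29, 33, 92, 36, 17, 80]
Insert 36: [9, 14, 29, 33, 36, 92, 17, 80]
Insert 17: [9, 14, 17, 29, 33, 36, 92, 80]
Insert 80: [9, 14, 17, 29, 33, 36, 80, 92]

Sorted: [9, 14, 17, 29, 33, 36, 80, 92]


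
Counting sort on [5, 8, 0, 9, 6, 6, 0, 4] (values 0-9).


Input: [5, 8, 0, 9, 6, 6, 0, 4]
Counts: [2, 0, 0, 0, 1, 1, 2, 0, 1, 1]

Sorted: [0, 0, 4, 5, 6, 6, 8, 9]


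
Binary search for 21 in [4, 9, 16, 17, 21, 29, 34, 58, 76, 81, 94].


Step 1: lo=0, hi=10, mid=5, val=29
Step 2: lo=0, hi=4, mid=2, val=16
Step 3: lo=3, hi=4, mid=3, val=17
Step 4: lo=4, hi=4, mid=4, val=21

Found at index 4


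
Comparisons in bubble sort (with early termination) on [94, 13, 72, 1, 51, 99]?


Algorithm: bubble sort (with early termination)
Input: [94, 13, 72, 1, 51, 99]
Sorted: [1, 13, 51, 72, 94, 99]

14


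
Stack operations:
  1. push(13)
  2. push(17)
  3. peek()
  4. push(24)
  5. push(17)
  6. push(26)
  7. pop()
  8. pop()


push(13) -> [13]
push(17) -> [13, 17]
peek()->17
push(24) -> [13, 17, 24]
push(17) -> [13, 17, 24, 17]
push(26) -> [13, 17, 24, 17, 26]
pop()->26, [13, 17, 24, 17]
pop()->17, [13, 17, 24]

Final stack: [13, 17, 24]


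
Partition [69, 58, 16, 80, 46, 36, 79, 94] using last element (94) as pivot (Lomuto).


Pivot: 94
  69 <= 94: advance i (no swap)
  58 <= 94: advance i (no swap)
  16 <= 94: advance i (no swap)
  80 <= 94: advance i (no swap)
  46 <= 94: advance i (no swap)
  36 <= 94: advance i (no swap)
  79 <= 94: advance i (no swap)
Place pivot at 7: [69, 58, 16, 80, 46, 36, 79, 94]

Partitioned: [69, 58, 16, 80, 46, 36, 79, 94]


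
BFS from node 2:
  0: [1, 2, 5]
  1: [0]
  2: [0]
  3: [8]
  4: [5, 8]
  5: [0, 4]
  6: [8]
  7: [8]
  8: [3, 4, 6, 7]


Visit 2, enqueue [0]
Visit 0, enqueue [1, 5]
Visit 1, enqueue []
Visit 5, enqueue [4]
Visit 4, enqueue [8]
Visit 8, enqueue [3, 6, 7]
Visit 3, enqueue []
Visit 6, enqueue []
Visit 7, enqueue []

BFS order: [2, 0, 1, 5, 4, 8, 3, 6, 7]


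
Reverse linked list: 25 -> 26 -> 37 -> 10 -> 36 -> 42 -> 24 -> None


Step 1: curr=25, set curr.next=prev(None) | reversed so far: 25
Step 2: curr=26, set curr.next=prev(25) | reversed so far: 26 -> 25
Step 3: curr=37, set curr.next=prev(26) | reversed so far: 37 -> 26 -> 25
Step 4: curr=10, set curr.next=prev(37) | reversed so far: 10 -> 37 -> 26 -> 25
Step 5: curr=36, set curr.next=prev(10) | reversed so far: 36 -> 10 -> 37 -> 26 -> 25
Step 6: curr=42, set curr.next=prev(36) | reversed so far: 42 -> 36 -> 10 -> 37 -> 26 -> 25
Step 7: curr=24, set curr.next=prev(42) | reversed so far: 24 -> 42 -> 36 -> 10 -> 37 -> 26 -> 25

24 -> 42 -> 36 -> 10 -> 37 -> 26 -> 25 -> None


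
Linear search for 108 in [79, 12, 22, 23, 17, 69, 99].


i=0: 79!=108
i=1: 12!=108
i=2: 22!=108
i=3: 23!=108
i=4: 17!=108
i=5: 69!=108
i=6: 99!=108

Not found, 7 comps


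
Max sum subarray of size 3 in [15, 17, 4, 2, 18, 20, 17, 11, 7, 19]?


[0:3]: 36
[1:4]: 23
[2:5]: 24
[3:6]: 40
[4:7]: 55
[5:8]: 48
[6:9]: 35
[7:10]: 37

Max: 55 at [4:7]


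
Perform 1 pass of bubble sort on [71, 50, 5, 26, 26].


Initial: [71, 50, 5, 26, 26]
Pass 1: [50, 5, 26, 26, 71] (4 swaps)

After 1 pass: [50, 5, 26, 26, 71]


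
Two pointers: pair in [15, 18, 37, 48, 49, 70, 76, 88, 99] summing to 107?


lo=0(15)+hi=8(99)=114
lo=0(15)+hi=7(88)=103
lo=1(18)+hi=7(88)=106
lo=2(37)+hi=7(88)=125
lo=2(37)+hi=6(76)=113
lo=2(37)+hi=5(70)=107

Yes: 37+70=107
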